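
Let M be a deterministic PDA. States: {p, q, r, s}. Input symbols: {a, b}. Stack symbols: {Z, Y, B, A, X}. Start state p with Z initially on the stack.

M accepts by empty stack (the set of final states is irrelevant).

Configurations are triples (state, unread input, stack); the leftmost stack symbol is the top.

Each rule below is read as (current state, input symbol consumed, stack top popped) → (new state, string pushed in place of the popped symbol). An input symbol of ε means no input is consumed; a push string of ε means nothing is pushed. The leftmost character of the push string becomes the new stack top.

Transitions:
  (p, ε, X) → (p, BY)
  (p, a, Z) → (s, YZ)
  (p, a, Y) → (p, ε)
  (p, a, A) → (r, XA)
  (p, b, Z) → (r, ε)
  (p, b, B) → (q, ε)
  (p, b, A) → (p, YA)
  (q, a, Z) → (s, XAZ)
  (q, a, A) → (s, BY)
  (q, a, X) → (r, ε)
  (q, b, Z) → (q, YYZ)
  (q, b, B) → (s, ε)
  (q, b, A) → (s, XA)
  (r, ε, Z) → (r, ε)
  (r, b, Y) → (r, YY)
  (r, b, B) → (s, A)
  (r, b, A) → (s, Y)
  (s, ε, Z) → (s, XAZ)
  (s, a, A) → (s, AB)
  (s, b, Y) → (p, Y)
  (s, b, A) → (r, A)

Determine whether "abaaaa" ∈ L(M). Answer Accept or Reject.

(p, abaaaa, Z) ⊢ (s, baaaa, YZ) ⊢ (p, aaaa, YZ) ⊢ (p, aaa, Z) ⊢ (s, aa, YZ)
No transition applies at (s, aa, YZ); input not fully consumed.

Reject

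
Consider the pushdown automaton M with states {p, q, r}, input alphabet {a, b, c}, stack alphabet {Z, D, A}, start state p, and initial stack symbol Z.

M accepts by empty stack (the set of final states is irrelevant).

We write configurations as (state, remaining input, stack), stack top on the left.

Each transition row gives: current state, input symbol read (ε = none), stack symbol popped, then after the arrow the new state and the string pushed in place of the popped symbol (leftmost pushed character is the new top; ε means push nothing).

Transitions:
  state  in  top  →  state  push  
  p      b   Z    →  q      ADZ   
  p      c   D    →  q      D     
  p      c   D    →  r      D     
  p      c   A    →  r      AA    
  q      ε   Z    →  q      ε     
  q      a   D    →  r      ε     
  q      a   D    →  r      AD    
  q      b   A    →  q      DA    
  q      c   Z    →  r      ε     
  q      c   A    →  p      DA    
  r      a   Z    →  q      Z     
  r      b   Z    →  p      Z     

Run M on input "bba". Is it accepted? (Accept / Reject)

Reject

No computation consumes all input and empties the stack.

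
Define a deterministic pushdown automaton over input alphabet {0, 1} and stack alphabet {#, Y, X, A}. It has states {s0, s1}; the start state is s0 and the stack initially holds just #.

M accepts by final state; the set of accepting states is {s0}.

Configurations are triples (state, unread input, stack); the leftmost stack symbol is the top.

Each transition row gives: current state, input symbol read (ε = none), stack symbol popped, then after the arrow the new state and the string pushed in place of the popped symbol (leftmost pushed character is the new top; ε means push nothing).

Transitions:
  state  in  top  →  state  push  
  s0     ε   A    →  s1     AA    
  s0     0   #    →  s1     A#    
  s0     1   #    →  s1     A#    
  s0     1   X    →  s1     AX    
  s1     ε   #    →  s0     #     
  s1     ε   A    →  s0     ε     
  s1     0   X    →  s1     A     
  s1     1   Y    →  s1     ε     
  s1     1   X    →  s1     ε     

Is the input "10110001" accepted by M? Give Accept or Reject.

Accept

(s0, 10110001, #) ⊢ (s1, 0110001, A#) ⊢ (s0, 0110001, #) ⊢ (s1, 110001, A#) ⊢ (s0, 110001, #) ⊢ (s1, 10001, A#) ⊢ (s0, 10001, #) ⊢ (s1, 0001, A#) ⊢ (s0, 0001, #) ⊢ (s1, 001, A#) ⊢ (s0, 001, #) ⊢ (s1, 01, A#) ⊢ (s0, 01, #) ⊢ (s1, 1, A#) ⊢ (s0, 1, #) ⊢ (s1, ε, A#) ⊢ (s0, ε, #)
All input consumed; state s0 ∈ F.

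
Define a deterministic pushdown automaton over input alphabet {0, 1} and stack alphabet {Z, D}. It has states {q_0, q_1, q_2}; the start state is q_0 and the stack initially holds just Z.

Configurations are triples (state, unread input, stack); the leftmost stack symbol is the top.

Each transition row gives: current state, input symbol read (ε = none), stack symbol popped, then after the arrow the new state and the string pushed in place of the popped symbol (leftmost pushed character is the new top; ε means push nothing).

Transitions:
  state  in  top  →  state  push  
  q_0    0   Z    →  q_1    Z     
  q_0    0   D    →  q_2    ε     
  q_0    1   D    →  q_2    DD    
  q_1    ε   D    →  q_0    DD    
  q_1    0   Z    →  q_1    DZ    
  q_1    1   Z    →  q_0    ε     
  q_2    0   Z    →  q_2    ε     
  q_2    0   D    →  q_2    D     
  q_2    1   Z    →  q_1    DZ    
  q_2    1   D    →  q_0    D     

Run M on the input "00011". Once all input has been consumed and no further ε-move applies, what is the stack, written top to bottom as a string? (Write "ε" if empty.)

(q_0, 00011, Z)
  read 0, top Z: go to q_1, push Z → (q_1, 0011, Z)
  read 0, top Z: go to q_1, push DZ → (q_1, 011, DZ)
  ε-move, top D: go to q_0, push DD → (q_0, 011, DDZ)
  read 0, top D: go to q_2, push ε → (q_2, 11, DZ)
  read 1, top D: go to q_0, push D → (q_0, 1, DZ)
  read 1, top D: go to q_2, push DD → (q_2, ε, DDZ)
All input consumed in state q_2 with stack DDZ.

DDZ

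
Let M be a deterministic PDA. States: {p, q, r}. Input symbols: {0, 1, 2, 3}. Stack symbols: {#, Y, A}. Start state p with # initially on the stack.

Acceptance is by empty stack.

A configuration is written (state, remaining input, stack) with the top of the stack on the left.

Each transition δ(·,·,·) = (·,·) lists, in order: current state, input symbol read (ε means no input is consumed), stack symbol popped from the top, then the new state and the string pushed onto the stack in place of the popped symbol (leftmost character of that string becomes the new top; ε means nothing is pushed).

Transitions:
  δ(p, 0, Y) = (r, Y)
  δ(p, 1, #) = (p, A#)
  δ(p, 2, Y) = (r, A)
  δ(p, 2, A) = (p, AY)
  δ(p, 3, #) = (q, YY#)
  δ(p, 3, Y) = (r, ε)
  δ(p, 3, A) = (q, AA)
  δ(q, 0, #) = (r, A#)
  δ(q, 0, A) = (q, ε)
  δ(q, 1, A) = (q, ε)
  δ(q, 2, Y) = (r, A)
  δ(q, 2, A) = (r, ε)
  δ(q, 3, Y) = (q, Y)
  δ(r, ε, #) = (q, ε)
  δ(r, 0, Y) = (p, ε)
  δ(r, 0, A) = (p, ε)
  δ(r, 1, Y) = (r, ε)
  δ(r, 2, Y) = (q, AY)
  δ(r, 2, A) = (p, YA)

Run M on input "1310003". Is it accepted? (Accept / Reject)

Reject

(p, 1310003, #) ⊢ (p, 310003, A#) ⊢ (q, 10003, AA#) ⊢ (q, 0003, A#) ⊢ (q, 003, #) ⊢ (r, 03, A#) ⊢ (p, 3, #) ⊢ (q, ε, YY#)
All input consumed; stack is YY#, not empty, and no further ε-move applies.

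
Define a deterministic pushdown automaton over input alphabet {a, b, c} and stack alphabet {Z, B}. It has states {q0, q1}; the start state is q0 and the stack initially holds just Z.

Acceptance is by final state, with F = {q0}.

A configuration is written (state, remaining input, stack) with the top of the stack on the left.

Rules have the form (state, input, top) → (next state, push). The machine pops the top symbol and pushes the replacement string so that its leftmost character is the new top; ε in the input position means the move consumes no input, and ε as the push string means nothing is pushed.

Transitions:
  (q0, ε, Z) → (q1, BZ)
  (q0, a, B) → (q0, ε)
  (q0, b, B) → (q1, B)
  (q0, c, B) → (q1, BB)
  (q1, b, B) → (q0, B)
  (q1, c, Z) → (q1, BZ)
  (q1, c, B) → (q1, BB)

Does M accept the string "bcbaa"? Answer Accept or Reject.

(q0, bcbaa, Z)
  ε-move, top Z: go to q1, push BZ → (q1, bcbaa, BZ)
  read b, top B: go to q0, push B → (q0, cbaa, BZ)
  read c, top B: go to q1, push BB → (q1, baa, BBZ)
  read b, top B: go to q0, push B → (q0, aa, BBZ)
  read a, top B: go to q0, push ε → (q0, a, BZ)
  read a, top B: go to q0, push ε → (q0, ε, Z)
All input consumed; state q0 ∈ F.

Accept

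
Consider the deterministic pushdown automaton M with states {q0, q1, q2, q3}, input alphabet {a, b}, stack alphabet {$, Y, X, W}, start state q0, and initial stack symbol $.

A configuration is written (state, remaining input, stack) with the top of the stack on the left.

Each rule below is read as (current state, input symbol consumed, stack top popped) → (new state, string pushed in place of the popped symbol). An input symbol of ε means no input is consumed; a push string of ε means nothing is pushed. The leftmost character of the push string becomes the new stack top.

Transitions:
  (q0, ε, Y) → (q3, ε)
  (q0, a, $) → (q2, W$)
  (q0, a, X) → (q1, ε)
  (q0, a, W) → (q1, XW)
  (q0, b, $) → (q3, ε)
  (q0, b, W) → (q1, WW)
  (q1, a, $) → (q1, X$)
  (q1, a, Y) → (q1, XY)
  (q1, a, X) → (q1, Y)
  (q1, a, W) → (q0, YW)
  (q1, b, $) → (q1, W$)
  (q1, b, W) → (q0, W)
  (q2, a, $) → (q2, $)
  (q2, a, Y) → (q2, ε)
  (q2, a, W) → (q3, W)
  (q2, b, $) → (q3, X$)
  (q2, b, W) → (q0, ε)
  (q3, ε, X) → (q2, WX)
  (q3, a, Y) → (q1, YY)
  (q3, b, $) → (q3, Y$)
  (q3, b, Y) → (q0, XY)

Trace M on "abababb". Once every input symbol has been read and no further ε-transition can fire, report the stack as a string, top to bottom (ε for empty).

ε

(q0, abababb, $)
  read a, top $: go to q2, push W$ → (q2, bababb, W$)
  read b, top W: go to q0, push ε → (q0, ababb, $)
  read a, top $: go to q2, push W$ → (q2, babb, W$)
  read b, top W: go to q0, push ε → (q0, abb, $)
  read a, top $: go to q2, push W$ → (q2, bb, W$)
  read b, top W: go to q0, push ε → (q0, b, $)
  read b, top $: go to q3, push ε → (q3, ε, ε)
All input consumed in state q3 with stack ε.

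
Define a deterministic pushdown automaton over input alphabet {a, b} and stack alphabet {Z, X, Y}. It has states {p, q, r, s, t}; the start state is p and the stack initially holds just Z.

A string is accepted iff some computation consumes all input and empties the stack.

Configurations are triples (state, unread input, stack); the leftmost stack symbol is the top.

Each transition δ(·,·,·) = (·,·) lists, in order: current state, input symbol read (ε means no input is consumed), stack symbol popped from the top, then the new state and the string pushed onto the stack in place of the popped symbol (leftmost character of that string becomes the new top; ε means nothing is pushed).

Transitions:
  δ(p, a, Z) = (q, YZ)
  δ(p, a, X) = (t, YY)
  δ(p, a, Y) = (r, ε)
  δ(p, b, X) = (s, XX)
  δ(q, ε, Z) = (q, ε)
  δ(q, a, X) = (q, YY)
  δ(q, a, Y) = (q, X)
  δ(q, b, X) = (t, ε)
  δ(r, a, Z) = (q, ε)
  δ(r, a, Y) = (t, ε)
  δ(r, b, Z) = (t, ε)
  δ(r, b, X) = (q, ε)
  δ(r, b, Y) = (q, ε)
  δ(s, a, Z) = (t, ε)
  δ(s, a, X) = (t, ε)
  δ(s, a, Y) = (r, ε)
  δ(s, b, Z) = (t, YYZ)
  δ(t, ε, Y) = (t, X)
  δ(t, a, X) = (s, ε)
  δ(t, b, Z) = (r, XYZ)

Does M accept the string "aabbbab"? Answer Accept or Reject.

(p, aabbbab, Z) ⊢ (q, abbbab, YZ) ⊢ (q, bbbab, XZ) ⊢ (t, bbab, Z) ⊢ (r, bab, XYZ) ⊢ (q, ab, YZ) ⊢ (q, b, XZ) ⊢ (t, ε, Z)
All input consumed; stack is Z, not empty, and no further ε-move applies.

Reject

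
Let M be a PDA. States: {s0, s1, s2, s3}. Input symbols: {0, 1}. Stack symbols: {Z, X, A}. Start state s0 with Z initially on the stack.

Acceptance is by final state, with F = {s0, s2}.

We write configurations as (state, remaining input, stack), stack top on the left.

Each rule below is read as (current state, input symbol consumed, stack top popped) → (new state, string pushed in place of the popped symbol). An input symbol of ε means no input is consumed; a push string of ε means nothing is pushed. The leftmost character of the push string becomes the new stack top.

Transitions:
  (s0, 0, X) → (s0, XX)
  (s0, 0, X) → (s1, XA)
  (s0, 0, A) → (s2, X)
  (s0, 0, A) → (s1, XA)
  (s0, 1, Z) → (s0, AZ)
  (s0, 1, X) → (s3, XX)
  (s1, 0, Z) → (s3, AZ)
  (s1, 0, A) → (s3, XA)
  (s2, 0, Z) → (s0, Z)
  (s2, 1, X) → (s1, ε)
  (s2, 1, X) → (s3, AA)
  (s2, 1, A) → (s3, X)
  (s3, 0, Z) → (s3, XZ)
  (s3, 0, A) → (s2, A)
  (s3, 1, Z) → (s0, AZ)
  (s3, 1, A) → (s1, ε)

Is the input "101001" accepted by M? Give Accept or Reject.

Reject

No computation consumes all input and reaches a final state.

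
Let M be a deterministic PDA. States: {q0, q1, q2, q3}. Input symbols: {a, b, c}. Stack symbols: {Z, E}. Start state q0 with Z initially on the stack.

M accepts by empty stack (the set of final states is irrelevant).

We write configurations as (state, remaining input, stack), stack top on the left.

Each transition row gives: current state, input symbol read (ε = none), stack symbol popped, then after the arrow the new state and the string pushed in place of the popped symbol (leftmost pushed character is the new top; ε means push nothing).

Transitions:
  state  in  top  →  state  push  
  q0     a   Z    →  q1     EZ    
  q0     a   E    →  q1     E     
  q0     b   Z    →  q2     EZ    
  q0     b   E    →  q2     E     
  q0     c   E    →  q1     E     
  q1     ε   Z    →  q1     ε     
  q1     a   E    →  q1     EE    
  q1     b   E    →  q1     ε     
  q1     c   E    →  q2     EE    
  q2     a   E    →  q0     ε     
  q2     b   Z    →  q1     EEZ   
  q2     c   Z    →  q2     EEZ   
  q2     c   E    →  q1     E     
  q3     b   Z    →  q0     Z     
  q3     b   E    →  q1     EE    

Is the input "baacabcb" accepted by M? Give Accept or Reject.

(q0, baacabcb, Z)
  read b, top Z: go to q2, push EZ → (q2, aacabcb, EZ)
  read a, top E: go to q0, push ε → (q0, acabcb, Z)
  read a, top Z: go to q1, push EZ → (q1, cabcb, EZ)
  read c, top E: go to q2, push EE → (q2, abcb, EEZ)
  read a, top E: go to q0, push ε → (q0, bcb, EZ)
  read b, top E: go to q2, push E → (q2, cb, EZ)
  read c, top E: go to q1, push E → (q1, b, EZ)
  read b, top E: go to q1, push ε → (q1, ε, Z)
  ε-move, top Z: go to q1, push ε → (q1, ε, ε)
All input consumed and the stack is empty.

Accept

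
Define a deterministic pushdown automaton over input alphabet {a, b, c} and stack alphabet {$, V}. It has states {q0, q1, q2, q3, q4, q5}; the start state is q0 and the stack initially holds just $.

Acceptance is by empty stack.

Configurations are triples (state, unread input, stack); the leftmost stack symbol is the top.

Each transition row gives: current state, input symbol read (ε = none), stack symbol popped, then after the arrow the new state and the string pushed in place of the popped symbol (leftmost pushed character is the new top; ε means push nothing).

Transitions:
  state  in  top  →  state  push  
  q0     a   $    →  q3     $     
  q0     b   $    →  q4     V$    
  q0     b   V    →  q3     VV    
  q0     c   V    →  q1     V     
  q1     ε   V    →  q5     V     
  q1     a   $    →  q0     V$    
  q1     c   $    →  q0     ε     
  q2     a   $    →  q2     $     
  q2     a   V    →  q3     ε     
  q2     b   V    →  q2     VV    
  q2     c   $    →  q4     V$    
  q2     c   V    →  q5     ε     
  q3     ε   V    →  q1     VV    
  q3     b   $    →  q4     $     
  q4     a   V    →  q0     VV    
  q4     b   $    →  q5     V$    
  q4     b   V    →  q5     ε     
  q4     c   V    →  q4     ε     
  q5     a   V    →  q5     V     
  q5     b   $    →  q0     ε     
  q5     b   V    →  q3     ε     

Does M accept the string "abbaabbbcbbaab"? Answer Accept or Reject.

Reject

(q0, abbaabbbcbbaab, $)
  read a, top $: go to q3, push $ → (q3, bbaabbbcbbaab, $)
  read b, top $: go to q4, push $ → (q4, baabbbcbbaab, $)
  read b, top $: go to q5, push V$ → (q5, aabbbcbbaab, V$)
  read a, top V: go to q5, push V → (q5, abbbcbbaab, V$)
  read a, top V: go to q5, push V → (q5, bbbcbbaab, V$)
  read b, top V: go to q3, push ε → (q3, bbcbbaab, $)
  read b, top $: go to q4, push $ → (q4, bcbbaab, $)
  read b, top $: go to q5, push V$ → (q5, cbbaab, V$)
No transition applies at (q5, cbbaab, V$); input not fully consumed.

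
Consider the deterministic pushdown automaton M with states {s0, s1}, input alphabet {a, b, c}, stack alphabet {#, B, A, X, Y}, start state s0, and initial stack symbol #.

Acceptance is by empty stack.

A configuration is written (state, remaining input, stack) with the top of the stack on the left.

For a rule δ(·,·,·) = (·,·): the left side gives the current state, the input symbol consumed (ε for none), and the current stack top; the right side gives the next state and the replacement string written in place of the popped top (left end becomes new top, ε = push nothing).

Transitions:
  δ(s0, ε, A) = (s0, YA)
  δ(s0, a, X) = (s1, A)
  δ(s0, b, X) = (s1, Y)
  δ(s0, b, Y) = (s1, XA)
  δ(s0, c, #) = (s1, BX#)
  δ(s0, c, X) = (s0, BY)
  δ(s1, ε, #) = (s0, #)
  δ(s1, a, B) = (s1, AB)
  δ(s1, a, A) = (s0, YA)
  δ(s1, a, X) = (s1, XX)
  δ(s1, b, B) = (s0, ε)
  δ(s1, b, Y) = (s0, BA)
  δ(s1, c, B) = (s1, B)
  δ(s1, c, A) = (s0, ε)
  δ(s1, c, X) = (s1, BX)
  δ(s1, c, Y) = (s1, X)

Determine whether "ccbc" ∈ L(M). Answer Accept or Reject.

Reject

(s0, ccbc, #)
  read c, top #: go to s1, push BX# → (s1, cbc, BX#)
  read c, top B: go to s1, push B → (s1, bc, BX#)
  read b, top B: go to s0, push ε → (s0, c, X#)
  read c, top X: go to s0, push BY → (s0, ε, BY#)
All input consumed; stack is BY#, not empty, and no further ε-move applies.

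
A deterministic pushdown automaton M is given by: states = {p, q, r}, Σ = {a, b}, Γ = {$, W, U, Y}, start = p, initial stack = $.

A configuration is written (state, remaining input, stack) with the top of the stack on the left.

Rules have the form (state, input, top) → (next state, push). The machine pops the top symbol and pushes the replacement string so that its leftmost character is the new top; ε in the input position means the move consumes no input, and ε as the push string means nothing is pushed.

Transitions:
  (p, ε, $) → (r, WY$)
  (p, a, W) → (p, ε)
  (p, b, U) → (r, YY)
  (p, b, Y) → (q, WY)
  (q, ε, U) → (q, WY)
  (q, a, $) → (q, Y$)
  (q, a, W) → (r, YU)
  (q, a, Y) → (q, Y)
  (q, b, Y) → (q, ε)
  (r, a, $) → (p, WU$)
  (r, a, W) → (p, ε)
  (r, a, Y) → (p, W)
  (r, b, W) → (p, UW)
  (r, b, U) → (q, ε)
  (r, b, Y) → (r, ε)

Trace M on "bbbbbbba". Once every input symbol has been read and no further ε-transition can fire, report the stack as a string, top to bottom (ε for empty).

(p, bbbbbbba, $)
  ε-move, top $: go to r, push WY$ → (r, bbbbbbba, WY$)
  read b, top W: go to p, push UW → (p, bbbbbba, UWY$)
  read b, top U: go to r, push YY → (r, bbbbba, YYWY$)
  read b, top Y: go to r, push ε → (r, bbbba, YWY$)
  read b, top Y: go to r, push ε → (r, bbba, WY$)
  read b, top W: go to p, push UW → (p, bba, UWY$)
  read b, top U: go to r, push YY → (r, ba, YYWY$)
  read b, top Y: go to r, push ε → (r, a, YWY$)
  read a, top Y: go to p, push W → (p, ε, WWY$)
All input consumed in state p with stack WWY$.

WWY$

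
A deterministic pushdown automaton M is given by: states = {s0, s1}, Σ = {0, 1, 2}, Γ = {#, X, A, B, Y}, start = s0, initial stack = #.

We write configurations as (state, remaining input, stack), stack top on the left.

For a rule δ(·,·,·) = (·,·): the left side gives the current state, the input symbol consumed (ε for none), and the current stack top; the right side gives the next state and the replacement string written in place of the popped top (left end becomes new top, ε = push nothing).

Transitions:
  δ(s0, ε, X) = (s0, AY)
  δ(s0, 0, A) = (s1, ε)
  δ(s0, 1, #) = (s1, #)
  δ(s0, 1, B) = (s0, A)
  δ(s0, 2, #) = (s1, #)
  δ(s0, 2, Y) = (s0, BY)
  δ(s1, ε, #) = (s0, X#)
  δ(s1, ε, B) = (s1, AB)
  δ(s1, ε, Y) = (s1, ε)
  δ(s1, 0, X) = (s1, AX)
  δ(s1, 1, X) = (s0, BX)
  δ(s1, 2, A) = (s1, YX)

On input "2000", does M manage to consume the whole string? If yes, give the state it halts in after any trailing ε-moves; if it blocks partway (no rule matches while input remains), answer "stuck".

s0

(s0, 2000, #) ⊢ (s1, 000, #) ⊢ (s0, 000, X#) ⊢ (s0, 000, AY#) ⊢ (s1, 00, Y#) ⊢ (s1, 00, #) ⊢ (s0, 00, X#) ⊢ (s0, 00, AY#) ⊢ (s1, 0, Y#) ⊢ (s1, 0, #) ⊢ (s0, 0, X#) ⊢ (s0, 0, AY#) ⊢ (s1, ε, Y#) ⊢ (s1, ε, #) ⊢ (s0, ε, X#) ⊢ (s0, ε, AY#)
All input consumed; M is in state s0.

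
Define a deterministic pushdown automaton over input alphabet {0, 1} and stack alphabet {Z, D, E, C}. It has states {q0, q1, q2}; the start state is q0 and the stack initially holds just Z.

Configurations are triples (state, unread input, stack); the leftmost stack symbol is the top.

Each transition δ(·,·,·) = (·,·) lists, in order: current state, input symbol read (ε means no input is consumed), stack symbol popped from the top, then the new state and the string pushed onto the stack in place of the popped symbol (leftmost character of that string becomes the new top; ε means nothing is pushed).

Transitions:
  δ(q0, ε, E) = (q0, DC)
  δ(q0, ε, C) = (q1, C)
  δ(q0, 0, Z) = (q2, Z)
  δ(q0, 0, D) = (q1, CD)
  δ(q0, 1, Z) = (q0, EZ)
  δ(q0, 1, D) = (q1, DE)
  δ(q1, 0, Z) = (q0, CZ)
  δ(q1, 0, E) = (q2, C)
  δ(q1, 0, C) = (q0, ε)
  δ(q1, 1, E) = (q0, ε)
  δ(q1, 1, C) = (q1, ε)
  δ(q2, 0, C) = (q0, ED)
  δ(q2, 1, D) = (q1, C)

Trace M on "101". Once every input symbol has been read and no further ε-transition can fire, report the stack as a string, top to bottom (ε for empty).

(q0, 101, Z) ⊢ (q0, 01, EZ) ⊢ (q0, 01, DCZ) ⊢ (q1, 1, CDCZ) ⊢ (q1, ε, DCZ)
All input consumed in state q1 with stack DCZ.

DCZ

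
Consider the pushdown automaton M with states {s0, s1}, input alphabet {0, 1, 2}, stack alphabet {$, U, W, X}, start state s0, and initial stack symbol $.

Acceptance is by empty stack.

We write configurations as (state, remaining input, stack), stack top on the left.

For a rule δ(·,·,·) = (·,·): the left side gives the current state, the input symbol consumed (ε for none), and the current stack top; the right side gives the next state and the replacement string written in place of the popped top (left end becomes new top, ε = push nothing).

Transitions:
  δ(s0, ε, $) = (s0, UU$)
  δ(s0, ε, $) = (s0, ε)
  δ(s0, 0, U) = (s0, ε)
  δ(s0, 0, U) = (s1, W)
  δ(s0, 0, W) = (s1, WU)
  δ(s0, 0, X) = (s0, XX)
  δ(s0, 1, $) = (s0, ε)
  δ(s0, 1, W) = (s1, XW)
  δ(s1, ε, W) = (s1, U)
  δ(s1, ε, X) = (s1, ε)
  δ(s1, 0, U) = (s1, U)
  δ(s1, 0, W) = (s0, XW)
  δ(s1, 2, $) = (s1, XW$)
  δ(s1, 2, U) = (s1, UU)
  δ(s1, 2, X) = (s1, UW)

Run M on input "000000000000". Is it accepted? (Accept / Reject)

One accepting computation: (s0, 000000000000, $) ⊢ (s0, 000000000000, UU$) ⊢ (s0, 00000000000, U$) ⊢ (s0, 0000000000, $) ⊢ (s0, 0000000000, UU$) ⊢ (s0, 000000000, U$) ⊢ (s0, 00000000, $) ⊢ (s0, 00000000, UU$) ⊢ (s0, 0000000, U$) ⊢ (s0, 000000, $) ⊢ (s0, 000000, UU$) ⊢ (s0, 00000, U$) ⊢ (s0, 0000, $) ⊢ (s0, 0000, UU$) ⊢ (s0, 000, U$) ⊢ (s0, 00, $) ⊢ (s0, 00, UU$) ⊢ (s0, 0, U$) ⊢ (s0, ε, $) ⊢ (s0, ε, ε)
All input consumed and the stack is empty.

Accept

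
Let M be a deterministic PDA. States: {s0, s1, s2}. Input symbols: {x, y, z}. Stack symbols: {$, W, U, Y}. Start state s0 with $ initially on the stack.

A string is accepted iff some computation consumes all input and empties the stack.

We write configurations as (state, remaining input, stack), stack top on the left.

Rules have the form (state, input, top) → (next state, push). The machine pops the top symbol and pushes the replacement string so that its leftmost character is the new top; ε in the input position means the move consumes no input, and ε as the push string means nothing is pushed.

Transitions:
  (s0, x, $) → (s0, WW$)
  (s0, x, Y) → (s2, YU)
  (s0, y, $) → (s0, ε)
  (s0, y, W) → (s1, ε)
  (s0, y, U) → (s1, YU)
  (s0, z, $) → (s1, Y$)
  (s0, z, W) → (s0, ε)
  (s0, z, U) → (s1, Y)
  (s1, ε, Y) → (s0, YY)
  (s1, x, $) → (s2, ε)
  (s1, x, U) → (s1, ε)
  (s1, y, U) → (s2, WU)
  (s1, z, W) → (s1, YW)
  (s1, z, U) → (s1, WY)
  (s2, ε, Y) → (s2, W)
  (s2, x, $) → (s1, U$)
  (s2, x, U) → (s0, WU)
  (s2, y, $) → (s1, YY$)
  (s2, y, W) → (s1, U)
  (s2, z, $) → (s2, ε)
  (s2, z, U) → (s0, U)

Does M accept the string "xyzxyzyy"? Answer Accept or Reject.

Reject

(s0, xyzxyzyy, $) ⊢ (s0, yzxyzyy, WW$) ⊢ (s1, zxyzyy, W$) ⊢ (s1, xyzyy, YW$) ⊢ (s0, xyzyy, YYW$) ⊢ (s2, yzyy, YUYW$) ⊢ (s2, yzyy, WUYW$) ⊢ (s1, zyy, UUYW$) ⊢ (s1, yy, WYUYW$)
No transition applies at (s1, yy, WYUYW$); input not fully consumed.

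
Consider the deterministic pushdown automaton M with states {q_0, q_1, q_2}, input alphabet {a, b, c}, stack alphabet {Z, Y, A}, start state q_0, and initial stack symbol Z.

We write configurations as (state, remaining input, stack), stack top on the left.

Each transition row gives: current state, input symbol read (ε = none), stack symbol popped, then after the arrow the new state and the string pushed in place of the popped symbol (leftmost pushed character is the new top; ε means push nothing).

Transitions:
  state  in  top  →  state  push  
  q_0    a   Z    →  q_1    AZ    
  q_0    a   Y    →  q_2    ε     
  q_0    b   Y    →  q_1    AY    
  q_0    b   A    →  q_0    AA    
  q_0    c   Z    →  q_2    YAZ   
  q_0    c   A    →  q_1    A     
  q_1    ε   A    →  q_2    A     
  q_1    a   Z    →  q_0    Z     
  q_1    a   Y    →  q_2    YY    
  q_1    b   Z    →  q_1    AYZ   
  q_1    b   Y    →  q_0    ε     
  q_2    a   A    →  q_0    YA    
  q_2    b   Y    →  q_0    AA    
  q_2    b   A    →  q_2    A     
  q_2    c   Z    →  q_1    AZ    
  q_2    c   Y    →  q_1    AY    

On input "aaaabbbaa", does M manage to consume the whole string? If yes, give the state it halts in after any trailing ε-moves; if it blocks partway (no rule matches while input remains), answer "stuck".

q_2

(q_0, aaaabbbaa, Z)
  read a, top Z: go to q_1, push AZ → (q_1, aaabbbaa, AZ)
  ε-move, top A: go to q_2, push A → (q_2, aaabbbaa, AZ)
  read a, top A: go to q_0, push YA → (q_0, aabbbaa, YAZ)
  read a, top Y: go to q_2, push ε → (q_2, abbbaa, AZ)
  read a, top A: go to q_0, push YA → (q_0, bbbaa, YAZ)
  read b, top Y: go to q_1, push AY → (q_1, bbaa, AYAZ)
  ε-move, top A: go to q_2, push A → (q_2, bbaa, AYAZ)
  read b, top A: go to q_2, push A → (q_2, baa, AYAZ)
  read b, top A: go to q_2, push A → (q_2, aa, AYAZ)
  read a, top A: go to q_0, push YA → (q_0, a, YAYAZ)
  read a, top Y: go to q_2, push ε → (q_2, ε, AYAZ)
All input consumed; M is in state q_2.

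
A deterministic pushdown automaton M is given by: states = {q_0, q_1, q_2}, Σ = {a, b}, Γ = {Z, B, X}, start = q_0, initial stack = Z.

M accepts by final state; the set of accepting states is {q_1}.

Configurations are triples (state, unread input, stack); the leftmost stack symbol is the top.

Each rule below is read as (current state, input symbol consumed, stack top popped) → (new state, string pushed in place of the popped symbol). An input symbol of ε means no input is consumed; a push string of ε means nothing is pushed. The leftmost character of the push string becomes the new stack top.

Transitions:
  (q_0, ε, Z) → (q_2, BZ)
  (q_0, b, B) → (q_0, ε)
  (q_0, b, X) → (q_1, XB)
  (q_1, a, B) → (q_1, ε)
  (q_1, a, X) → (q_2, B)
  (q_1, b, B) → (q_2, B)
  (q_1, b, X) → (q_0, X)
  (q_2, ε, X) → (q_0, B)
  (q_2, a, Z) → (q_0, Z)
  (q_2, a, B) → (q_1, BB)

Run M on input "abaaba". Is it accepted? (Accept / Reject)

Accept

(q_0, abaaba, Z) ⊢ (q_2, abaaba, BZ) ⊢ (q_1, baaba, BBZ) ⊢ (q_2, aaba, BBZ) ⊢ (q_1, aba, BBBZ) ⊢ (q_1, ba, BBZ) ⊢ (q_2, a, BBZ) ⊢ (q_1, ε, BBBZ)
All input consumed; state q_1 ∈ F.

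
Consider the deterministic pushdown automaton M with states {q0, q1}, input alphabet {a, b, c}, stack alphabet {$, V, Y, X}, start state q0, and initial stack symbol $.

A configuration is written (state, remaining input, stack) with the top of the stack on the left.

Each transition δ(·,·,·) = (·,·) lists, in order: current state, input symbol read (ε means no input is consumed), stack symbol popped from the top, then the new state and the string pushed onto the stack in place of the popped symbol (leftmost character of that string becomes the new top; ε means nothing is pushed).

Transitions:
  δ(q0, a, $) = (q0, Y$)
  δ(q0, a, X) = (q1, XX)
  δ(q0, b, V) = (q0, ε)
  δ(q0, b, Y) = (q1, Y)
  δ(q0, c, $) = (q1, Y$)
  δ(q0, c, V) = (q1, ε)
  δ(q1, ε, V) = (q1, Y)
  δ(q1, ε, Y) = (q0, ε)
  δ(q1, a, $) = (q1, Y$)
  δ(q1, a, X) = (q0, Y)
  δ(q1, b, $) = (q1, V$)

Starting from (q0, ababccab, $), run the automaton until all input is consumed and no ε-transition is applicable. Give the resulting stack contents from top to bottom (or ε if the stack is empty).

$

(q0, ababccab, $) ⊢ (q0, babccab, Y$) ⊢ (q1, abccab, Y$) ⊢ (q0, abccab, $) ⊢ (q0, bccab, Y$) ⊢ (q1, ccab, Y$) ⊢ (q0, ccab, $) ⊢ (q1, cab, Y$) ⊢ (q0, cab, $) ⊢ (q1, ab, Y$) ⊢ (q0, ab, $) ⊢ (q0, b, Y$) ⊢ (q1, ε, Y$) ⊢ (q0, ε, $)
All input consumed in state q0 with stack $.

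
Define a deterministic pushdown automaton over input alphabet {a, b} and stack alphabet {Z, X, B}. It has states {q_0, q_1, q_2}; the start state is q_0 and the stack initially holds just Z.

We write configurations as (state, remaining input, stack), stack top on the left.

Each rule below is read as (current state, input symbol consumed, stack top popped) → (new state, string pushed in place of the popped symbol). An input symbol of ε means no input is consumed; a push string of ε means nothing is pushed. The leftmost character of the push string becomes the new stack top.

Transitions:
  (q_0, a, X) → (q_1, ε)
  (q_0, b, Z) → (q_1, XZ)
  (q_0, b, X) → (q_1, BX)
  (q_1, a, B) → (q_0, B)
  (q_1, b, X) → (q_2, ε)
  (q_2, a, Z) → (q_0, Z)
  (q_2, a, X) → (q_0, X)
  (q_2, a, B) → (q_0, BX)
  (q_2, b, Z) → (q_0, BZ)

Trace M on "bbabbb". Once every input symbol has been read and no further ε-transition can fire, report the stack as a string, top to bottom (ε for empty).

BZ

(q_0, bbabbb, Z)
  read b, top Z: go to q_1, push XZ → (q_1, babbb, XZ)
  read b, top X: go to q_2, push ε → (q_2, abbb, Z)
  read a, top Z: go to q_0, push Z → (q_0, bbb, Z)
  read b, top Z: go to q_1, push XZ → (q_1, bb, XZ)
  read b, top X: go to q_2, push ε → (q_2, b, Z)
  read b, top Z: go to q_0, push BZ → (q_0, ε, BZ)
All input consumed in state q_0 with stack BZ.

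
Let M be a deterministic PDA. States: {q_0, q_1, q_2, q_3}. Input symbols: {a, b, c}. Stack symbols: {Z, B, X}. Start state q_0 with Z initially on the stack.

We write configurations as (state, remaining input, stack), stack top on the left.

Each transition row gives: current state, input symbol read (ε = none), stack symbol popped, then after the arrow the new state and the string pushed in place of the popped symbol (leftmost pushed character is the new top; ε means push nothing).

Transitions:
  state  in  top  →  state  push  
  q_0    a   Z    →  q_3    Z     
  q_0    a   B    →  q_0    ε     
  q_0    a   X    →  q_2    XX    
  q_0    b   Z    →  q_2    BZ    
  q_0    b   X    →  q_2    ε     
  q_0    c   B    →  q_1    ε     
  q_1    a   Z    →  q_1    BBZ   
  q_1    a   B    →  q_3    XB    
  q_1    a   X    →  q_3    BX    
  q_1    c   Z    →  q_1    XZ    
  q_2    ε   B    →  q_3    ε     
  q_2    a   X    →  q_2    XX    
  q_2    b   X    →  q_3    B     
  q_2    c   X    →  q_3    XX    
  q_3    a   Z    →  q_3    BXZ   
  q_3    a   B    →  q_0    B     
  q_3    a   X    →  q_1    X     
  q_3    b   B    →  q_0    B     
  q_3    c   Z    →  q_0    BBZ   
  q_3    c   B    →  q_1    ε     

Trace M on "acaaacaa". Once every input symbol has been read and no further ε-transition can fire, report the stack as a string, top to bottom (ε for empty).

(q_0, acaaacaa, Z) ⊢ (q_3, caaacaa, Z) ⊢ (q_0, aaacaa, BBZ) ⊢ (q_0, aacaa, BZ) ⊢ (q_0, acaa, Z) ⊢ (q_3, caa, Z) ⊢ (q_0, aa, BBZ) ⊢ (q_0, a, BZ) ⊢ (q_0, ε, Z)
All input consumed in state q_0 with stack Z.

Z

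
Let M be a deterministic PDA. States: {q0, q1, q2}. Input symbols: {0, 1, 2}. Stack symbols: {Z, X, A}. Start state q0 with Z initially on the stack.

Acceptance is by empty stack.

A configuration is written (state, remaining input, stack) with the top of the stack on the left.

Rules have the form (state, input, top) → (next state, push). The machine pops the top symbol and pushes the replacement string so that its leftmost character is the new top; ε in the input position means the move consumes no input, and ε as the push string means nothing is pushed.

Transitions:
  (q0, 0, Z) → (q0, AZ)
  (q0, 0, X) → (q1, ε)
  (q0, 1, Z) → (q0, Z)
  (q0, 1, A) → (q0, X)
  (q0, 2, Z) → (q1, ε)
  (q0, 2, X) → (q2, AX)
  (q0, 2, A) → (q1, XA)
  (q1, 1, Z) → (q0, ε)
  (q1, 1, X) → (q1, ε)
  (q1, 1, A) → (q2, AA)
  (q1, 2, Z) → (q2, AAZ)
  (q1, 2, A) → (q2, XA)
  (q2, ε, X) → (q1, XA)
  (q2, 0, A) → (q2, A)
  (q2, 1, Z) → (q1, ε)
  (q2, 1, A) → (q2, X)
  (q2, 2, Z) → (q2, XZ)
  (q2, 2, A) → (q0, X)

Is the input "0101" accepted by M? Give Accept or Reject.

(q0, 0101, Z)
  read 0, top Z: go to q0, push AZ → (q0, 101, AZ)
  read 1, top A: go to q0, push X → (q0, 01, XZ)
  read 0, top X: go to q1, push ε → (q1, 1, Z)
  read 1, top Z: go to q0, push ε → (q0, ε, ε)
All input consumed and the stack is empty.

Accept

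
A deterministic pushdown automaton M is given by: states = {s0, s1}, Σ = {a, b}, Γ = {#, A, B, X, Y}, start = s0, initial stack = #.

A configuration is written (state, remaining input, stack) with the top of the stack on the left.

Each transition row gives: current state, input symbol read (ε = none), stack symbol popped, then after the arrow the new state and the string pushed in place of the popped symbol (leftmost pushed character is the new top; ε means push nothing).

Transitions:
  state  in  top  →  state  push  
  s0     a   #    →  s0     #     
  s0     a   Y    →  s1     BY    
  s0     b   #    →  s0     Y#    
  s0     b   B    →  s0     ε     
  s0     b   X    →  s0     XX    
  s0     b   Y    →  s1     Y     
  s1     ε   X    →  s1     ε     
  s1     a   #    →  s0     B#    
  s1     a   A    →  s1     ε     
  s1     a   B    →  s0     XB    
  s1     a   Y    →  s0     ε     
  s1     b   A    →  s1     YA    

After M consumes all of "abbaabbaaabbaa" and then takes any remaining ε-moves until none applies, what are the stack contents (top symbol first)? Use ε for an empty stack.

(s0, abbaabbaaabbaa, #)
  read a, top #: go to s0, push # → (s0, bbaabbaaabbaa, #)
  read b, top #: go to s0, push Y# → (s0, baabbaaabbaa, Y#)
  read b, top Y: go to s1, push Y → (s1, aabbaaabbaa, Y#)
  read a, top Y: go to s0, push ε → (s0, abbaaabbaa, #)
  read a, top #: go to s0, push # → (s0, bbaaabbaa, #)
  read b, top #: go to s0, push Y# → (s0, baaabbaa, Y#)
  read b, top Y: go to s1, push Y → (s1, aaabbaa, Y#)
  read a, top Y: go to s0, push ε → (s0, aabbaa, #)
  read a, top #: go to s0, push # → (s0, abbaa, #)
  read a, top #: go to s0, push # → (s0, bbaa, #)
  read b, top #: go to s0, push Y# → (s0, baa, Y#)
  read b, top Y: go to s1, push Y → (s1, aa, Y#)
  read a, top Y: go to s0, push ε → (s0, a, #)
  read a, top #: go to s0, push # → (s0, ε, #)
All input consumed in state s0 with stack #.

#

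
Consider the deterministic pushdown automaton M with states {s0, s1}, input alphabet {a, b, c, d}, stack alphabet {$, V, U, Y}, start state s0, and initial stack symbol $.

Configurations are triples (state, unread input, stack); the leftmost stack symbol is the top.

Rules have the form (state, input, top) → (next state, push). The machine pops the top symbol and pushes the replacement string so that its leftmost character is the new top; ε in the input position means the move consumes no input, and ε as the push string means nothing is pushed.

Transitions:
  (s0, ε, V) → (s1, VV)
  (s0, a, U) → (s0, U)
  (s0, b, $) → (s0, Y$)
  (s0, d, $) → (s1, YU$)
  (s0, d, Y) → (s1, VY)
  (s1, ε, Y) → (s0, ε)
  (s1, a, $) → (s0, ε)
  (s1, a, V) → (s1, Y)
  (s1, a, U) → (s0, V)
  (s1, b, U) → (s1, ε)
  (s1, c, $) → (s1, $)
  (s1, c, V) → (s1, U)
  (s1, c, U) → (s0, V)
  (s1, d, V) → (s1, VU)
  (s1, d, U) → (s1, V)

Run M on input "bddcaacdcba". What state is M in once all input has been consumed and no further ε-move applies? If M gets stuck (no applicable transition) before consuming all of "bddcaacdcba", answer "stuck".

s0

(s0, bddcaacdcba, $)
  read b, top $: go to s0, push Y$ → (s0, ddcaacdcba, Y$)
  read d, top Y: go to s1, push VY → (s1, dcaacdcba, VY$)
  read d, top V: go to s1, push VU → (s1, caacdcba, VUY$)
  read c, top V: go to s1, push U → (s1, aacdcba, UUY$)
  read a, top U: go to s0, push V → (s0, acdcba, VUY$)
  ε-move, top V: go to s1, push VV → (s1, acdcba, VVUY$)
  read a, top V: go to s1, push Y → (s1, cdcba, YVUY$)
  ε-move, top Y: go to s0, push ε → (s0, cdcba, VUY$)
  ε-move, top V: go to s1, push VV → (s1, cdcba, VVUY$)
  read c, top V: go to s1, push U → (s1, dcba, UVUY$)
  read d, top U: go to s1, push V → (s1, cba, VVUY$)
  read c, top V: go to s1, push U → (s1, ba, UVUY$)
  read b, top U: go to s1, push ε → (s1, a, VUY$)
  read a, top V: go to s1, push Y → (s1, ε, YUY$)
  ε-move, top Y: go to s0, push ε → (s0, ε, UY$)
All input consumed; M is in state s0.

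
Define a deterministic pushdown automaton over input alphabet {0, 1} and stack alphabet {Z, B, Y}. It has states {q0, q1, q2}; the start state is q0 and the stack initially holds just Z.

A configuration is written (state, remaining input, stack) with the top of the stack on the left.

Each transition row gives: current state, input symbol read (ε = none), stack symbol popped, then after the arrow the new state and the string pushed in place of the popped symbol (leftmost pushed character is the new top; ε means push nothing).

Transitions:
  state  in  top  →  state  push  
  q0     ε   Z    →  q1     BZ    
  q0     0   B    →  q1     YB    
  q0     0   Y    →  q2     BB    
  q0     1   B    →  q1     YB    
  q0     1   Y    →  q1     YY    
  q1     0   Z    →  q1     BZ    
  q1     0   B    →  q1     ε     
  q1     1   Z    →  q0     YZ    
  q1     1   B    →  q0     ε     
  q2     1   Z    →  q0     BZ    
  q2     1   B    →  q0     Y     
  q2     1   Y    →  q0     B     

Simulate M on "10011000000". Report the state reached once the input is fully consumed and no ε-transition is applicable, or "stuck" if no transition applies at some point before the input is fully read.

(q0, 10011000000, Z)
  ε-move, top Z: go to q1, push BZ → (q1, 10011000000, BZ)
  read 1, top B: go to q0, push ε → (q0, 0011000000, Z)
  ε-move, top Z: go to q1, push BZ → (q1, 0011000000, BZ)
  read 0, top B: go to q1, push ε → (q1, 011000000, Z)
  read 0, top Z: go to q1, push BZ → (q1, 11000000, BZ)
  read 1, top B: go to q0, push ε → (q0, 1000000, Z)
  ε-move, top Z: go to q1, push BZ → (q1, 1000000, BZ)
  read 1, top B: go to q0, push ε → (q0, 000000, Z)
  ε-move, top Z: go to q1, push BZ → (q1, 000000, BZ)
  read 0, top B: go to q1, push ε → (q1, 00000, Z)
  read 0, top Z: go to q1, push BZ → (q1, 0000, BZ)
  read 0, top B: go to q1, push ε → (q1, 000, Z)
  read 0, top Z: go to q1, push BZ → (q1, 00, BZ)
  read 0, top B: go to q1, push ε → (q1, 0, Z)
  read 0, top Z: go to q1, push BZ → (q1, ε, BZ)
All input consumed; M is in state q1.

q1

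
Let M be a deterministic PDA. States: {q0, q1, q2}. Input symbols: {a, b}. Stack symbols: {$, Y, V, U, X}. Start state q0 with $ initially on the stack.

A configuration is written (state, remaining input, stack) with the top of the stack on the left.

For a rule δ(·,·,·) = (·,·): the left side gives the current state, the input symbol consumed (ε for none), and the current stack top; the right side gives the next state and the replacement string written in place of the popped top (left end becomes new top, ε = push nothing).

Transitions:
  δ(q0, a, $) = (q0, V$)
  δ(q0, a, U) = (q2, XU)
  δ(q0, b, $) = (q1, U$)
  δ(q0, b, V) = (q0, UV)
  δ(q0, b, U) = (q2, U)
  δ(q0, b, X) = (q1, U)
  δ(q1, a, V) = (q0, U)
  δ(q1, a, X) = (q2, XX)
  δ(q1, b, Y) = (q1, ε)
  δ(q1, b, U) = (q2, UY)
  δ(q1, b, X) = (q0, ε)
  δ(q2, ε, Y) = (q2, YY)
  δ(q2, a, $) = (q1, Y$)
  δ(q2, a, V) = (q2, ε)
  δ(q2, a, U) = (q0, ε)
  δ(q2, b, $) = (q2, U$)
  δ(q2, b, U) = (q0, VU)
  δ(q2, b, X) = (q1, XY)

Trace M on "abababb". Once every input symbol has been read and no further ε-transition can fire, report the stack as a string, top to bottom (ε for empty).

(q0, abababb, $) ⊢ (q0, bababb, V$) ⊢ (q0, ababb, UV$) ⊢ (q2, babb, XUV$) ⊢ (q1, abb, XYUV$) ⊢ (q2, bb, XXYUV$) ⊢ (q1, b, XYXYUV$) ⊢ (q0, ε, YXYUV$)
All input consumed in state q0 with stack YXYUV$.

YXYUV$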